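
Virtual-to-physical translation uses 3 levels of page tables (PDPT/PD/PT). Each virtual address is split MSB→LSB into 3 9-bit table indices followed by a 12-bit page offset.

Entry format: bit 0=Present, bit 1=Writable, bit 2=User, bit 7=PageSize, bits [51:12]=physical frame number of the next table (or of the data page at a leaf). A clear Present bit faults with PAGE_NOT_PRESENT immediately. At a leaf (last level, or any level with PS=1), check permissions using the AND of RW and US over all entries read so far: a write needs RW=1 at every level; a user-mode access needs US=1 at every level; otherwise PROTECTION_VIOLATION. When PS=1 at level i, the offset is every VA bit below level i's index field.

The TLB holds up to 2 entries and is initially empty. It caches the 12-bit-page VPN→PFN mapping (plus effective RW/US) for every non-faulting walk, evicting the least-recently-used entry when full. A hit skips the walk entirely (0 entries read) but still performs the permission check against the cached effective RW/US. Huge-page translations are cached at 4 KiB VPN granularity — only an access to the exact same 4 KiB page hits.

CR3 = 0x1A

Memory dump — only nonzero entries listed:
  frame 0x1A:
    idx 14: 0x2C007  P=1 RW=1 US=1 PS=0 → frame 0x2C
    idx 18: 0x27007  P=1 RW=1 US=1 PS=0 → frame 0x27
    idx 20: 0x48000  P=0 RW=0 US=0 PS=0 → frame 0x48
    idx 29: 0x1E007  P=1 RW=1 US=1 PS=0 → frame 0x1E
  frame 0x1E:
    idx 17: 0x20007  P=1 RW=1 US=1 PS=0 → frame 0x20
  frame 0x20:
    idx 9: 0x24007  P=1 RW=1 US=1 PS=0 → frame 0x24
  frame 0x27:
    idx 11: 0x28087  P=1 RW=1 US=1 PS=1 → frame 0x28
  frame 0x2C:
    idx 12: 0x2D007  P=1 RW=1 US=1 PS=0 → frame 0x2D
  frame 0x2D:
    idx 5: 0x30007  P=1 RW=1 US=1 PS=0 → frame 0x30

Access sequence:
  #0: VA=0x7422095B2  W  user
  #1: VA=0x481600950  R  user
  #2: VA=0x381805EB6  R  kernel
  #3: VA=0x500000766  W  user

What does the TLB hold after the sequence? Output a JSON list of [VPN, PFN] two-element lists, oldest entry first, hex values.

Per-access translation:
#0 VA=0x7422095B2 (w,user):
  L0: frame=0x1A idx=29 entry=0x1E007 [P=1 RW=1 US=1 PS=0]
  L1: frame=0x1E idx=17 entry=0x20007 [P=1 RW=1 US=1 PS=0]
  L2: frame=0x20 idx=9 entry=0x24007 [P=1 RW=1 US=1 PS=0]
  ✓ 0x245B2  — 3 lookups
#1 VA=0x481600950 (r,user):
  L0: frame=0x1A idx=18 entry=0x27007 [P=1 RW=1 US=1 PS=0]
  L1: frame=0x27 idx=11 entry=0x28087 [P=1 RW=1 US=1 PS=1]
  ✓ 0x28950 (huge @L1)  — 2 lookups
#2 VA=0x381805EB6 (r,kernel):
  L0: frame=0x1A idx=14 entry=0x2C007 [P=1 RW=1 US=1 PS=0]
  L1: frame=0x2C idx=12 entry=0x2D007 [P=1 RW=1 US=1 PS=0]
  L2: frame=0x2D idx=5 entry=0x30007 [P=1 RW=1 US=1 PS=0]
  ✓ 0x30EB6  — 3 lookups
#3 VA=0x500000766 (w,user):
  L0: frame=0x1A idx=20 entry=0x48000 [P=0 RW=0 US=0 PS=0]
  → PAGE_NOT_PRESENT  (1 entries read)

TLB: [["0x481600", "0x28"], ["0x381805", "0x30"]]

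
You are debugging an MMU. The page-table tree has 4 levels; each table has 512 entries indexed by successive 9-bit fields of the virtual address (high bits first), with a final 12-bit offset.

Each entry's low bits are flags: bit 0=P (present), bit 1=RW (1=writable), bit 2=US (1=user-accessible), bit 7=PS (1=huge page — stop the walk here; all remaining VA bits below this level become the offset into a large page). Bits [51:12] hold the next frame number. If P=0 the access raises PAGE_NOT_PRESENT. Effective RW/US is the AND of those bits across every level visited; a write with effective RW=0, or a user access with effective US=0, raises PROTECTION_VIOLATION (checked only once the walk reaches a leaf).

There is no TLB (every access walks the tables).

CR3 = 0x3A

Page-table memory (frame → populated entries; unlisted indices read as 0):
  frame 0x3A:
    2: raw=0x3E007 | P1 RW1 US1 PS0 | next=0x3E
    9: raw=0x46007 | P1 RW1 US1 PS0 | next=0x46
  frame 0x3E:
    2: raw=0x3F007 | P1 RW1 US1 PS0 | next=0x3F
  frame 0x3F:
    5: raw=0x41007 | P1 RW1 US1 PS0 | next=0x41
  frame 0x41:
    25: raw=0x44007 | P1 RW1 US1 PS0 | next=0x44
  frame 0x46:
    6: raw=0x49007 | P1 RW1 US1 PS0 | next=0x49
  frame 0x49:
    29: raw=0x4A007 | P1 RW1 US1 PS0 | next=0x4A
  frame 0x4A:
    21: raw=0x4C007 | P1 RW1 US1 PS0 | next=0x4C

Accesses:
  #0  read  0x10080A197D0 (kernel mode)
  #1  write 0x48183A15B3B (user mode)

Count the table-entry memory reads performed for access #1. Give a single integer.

Trace:
#0 VA=0x10080A197D0 (r,kernel):
  lvl0: tbl 0x3A, slot 2 ⇒ 0x3E007 (P1/RW1/US1/PS0)
  lvl1: tbl 0x3E, slot 2 ⇒ 0x3F007 (P1/RW1/US1/PS0)
  lvl2: tbl 0x3F, slot 5 ⇒ 0x41007 (P1/RW1/US1/PS0)
  lvl3: tbl 0x41, slot 25 ⇒ 0x44007 (P1/RW1/US1/PS0)
  ⇒ phys 0x447D0  [4 reads]
#1 VA=0x48183A15B3B (w,user):
  lvl0: tbl 0x3A, slot 9 ⇒ 0x46007 (P1/RW1/US1/PS0)
  lvl1: tbl 0x46, slot 6 ⇒ 0x49007 (P1/RW1/US1/PS0)
  lvl2: tbl 0x49, slot 29 ⇒ 0x4A007 (P1/RW1/US1/PS0)
  lvl3: tbl 0x4A, slot 21 ⇒ 0x4C007 (P1/RW1/US1/PS0)
  ⇒ phys 0x4CB3B  [4 reads]

Entries read for #1: 4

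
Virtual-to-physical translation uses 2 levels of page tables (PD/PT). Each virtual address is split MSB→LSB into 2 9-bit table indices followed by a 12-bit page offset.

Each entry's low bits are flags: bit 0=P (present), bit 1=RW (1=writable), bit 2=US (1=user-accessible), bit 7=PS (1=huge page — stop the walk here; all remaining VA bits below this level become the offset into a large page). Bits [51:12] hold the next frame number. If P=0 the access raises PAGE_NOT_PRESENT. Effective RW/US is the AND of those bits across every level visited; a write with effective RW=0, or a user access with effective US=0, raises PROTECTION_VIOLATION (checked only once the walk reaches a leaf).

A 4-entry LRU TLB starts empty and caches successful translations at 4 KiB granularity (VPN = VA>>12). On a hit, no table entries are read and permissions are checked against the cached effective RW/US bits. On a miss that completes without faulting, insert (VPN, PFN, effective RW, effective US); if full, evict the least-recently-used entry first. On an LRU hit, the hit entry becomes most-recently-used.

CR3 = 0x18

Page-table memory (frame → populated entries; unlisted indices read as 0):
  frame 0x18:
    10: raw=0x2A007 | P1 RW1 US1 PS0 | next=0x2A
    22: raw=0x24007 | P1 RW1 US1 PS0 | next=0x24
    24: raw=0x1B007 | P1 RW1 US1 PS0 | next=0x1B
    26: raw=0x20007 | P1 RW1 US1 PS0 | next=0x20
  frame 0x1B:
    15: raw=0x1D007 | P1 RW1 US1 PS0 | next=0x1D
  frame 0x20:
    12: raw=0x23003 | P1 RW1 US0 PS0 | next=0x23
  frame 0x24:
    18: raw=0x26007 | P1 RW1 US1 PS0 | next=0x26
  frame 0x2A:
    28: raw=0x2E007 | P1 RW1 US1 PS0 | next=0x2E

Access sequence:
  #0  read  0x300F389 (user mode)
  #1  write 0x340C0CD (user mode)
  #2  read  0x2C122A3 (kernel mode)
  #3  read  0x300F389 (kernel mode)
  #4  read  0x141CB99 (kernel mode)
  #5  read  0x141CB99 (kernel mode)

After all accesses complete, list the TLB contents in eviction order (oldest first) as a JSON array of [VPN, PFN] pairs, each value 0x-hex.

Trace:
#0 VA=0x300F389 (r,user):
  L0 @0x18[24] → 0x1B007  P=1,RW=1,US=1,PS=0
  L1 @0x1B[15] → 0x1D007  P=1,RW=1,US=1,PS=0
  ⇒ phys 0x1D389  [2 reads]
#1 VA=0x340C0CD (w,user):
  L0 @0x18[26] → 0x20007  P=1,RW=1,US=1,PS=0
  L1 @0x20[12] → 0x23003  P=1,RW=1,US=0,PS=0
  ⇒ fault: PROTECTION_VIOLATION  — 2 lookups
#2 VA=0x2C122A3 (r,kernel):
  L0 @0x18[22] → 0x24007  P=1,RW=1,US=1,PS=0
  L1 @0x24[18] → 0x26007  P=1,RW=1,US=1,PS=0
  ⇒ phys 0x262A3  [2 reads]
#3 VA=0x300F389 (r,kernel):
  TLB hit vpn=0x300F → PA=0x1D389
#4 VA=0x141CB99 (r,kernel):
  L0 @0x18[10] → 0x2A007  P=1,RW=1,US=1,PS=0
  L1 @0x2A[28] → 0x2E007  P=1,RW=1,US=1,PS=0
  ⇒ phys 0x2EB99  [2 reads]
#5 VA=0x141CB99 (r,kernel):
  TLB hit vpn=0x141C → PA=0x2EB99

TLB: [["0x2C12", "0x26"], ["0x300F", "0x1D"], ["0x141C", "0x2E"]]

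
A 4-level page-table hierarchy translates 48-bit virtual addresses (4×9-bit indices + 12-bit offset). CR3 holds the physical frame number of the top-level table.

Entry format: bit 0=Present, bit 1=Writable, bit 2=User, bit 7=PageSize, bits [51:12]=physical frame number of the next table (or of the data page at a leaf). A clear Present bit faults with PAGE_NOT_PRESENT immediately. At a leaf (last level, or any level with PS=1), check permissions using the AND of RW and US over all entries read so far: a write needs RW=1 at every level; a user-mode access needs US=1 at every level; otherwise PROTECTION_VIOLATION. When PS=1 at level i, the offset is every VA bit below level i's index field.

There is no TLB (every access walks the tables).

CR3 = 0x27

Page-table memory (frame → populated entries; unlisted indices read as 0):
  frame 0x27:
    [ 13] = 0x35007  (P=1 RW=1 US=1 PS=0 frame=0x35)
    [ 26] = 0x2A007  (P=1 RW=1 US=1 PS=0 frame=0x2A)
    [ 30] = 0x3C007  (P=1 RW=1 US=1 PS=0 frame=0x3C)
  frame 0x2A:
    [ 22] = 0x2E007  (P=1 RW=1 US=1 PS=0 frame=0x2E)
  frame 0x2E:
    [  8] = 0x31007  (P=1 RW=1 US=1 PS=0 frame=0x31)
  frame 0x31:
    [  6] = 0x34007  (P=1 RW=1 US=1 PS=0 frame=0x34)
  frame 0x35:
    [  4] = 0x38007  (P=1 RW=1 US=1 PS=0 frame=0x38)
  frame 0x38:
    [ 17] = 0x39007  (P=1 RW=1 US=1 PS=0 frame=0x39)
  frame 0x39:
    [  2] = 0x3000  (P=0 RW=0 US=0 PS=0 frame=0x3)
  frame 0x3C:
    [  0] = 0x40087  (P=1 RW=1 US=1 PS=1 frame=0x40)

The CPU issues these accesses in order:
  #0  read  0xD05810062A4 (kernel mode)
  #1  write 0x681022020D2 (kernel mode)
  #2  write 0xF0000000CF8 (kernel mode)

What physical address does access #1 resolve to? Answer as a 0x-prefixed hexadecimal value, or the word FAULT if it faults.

Walk each access:
#0 VA=0xD05810062A4 (r,kernel):
  lvl0: tbl 0x27, slot 26 ⇒ 0x2A007 (P1/RW1/US1/PS0)
  lvl1: tbl 0x2A, slot 22 ⇒ 0x2E007 (P1/RW1/US1/PS0)
  lvl2: tbl 0x2E, slot 8 ⇒ 0x31007 (P1/RW1/US1/PS0)
  lvl3: tbl 0x31, slot 6 ⇒ 0x34007 (P1/RW1/US1/PS0)
  ⇒ phys 0x342A4  [4 reads]
#1 VA=0x681022020D2 (w,kernel):
  lvl0: tbl 0x27, slot 13 ⇒ 0x35007 (P1/RW1/US1/PS0)
  lvl1: tbl 0x35, slot 4 ⇒ 0x38007 (P1/RW1/US1/PS0)
  lvl2: tbl 0x38, slot 17 ⇒ 0x39007 (P1/RW1/US1/PS0)
  lvl3: tbl 0x39, slot 2 ⇒ 0x3000 (P0/RW0/US0/PS0)
  ✗ PAGE_NOT_PRESENT  [4 reads]
#2 VA=0xF0000000CF8 (w,kernel):
  lvl0: tbl 0x27, slot 30 ⇒ 0x3C007 (P1/RW1/US1/PS0)
  lvl1: tbl 0x3C, slot 0 ⇒ 0x40087 (P1/RW1/US1/PS1)
  ⇒ phys 0x40CF8 (huge @L1)  [2 reads]

Access #1 PA: FAULT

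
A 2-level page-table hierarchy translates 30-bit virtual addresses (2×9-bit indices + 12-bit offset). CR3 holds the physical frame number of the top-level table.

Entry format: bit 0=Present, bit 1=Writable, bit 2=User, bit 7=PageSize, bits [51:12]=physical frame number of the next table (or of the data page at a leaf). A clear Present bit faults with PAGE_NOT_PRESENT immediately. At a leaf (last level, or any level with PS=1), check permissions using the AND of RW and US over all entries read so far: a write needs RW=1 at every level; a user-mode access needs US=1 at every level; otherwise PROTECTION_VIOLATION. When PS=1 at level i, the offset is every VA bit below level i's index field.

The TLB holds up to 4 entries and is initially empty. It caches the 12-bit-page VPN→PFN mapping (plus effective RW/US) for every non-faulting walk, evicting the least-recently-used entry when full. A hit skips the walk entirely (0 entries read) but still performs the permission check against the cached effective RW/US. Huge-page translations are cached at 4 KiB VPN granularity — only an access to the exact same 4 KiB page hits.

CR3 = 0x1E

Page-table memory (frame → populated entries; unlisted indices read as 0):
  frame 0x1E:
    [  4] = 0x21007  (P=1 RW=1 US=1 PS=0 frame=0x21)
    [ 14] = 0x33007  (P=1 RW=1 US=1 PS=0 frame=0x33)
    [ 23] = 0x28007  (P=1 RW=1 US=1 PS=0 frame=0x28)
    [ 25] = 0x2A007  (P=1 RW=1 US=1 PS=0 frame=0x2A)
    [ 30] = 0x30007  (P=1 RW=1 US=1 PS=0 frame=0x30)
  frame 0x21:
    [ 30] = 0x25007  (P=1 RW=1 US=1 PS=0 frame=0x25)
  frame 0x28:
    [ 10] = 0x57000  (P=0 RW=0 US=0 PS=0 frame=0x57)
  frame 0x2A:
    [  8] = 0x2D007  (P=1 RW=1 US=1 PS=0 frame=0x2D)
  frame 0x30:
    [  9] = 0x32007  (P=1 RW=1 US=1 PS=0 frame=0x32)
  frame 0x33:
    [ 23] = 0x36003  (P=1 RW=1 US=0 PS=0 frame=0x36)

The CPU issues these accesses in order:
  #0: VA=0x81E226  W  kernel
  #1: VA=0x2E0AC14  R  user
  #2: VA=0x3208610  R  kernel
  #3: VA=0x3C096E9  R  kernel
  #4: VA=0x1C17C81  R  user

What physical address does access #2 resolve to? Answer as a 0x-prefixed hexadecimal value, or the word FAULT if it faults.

Walk each access:
#0 VA=0x81E226 (w,kernel):
  L0 @0x1E[4] → 0x21007  P=1,RW=1,US=1,PS=0
  L1 @0x21[30] → 0x25007  P=1,RW=1,US=1,PS=0
  → PA=0x25226  (2 entries read)
#1 VA=0x2E0AC14 (r,user):
  L0 @0x1E[23] → 0x28007  P=1,RW=1,US=1,PS=0
  L1 @0x28[10] → 0x57000  P=0,RW=0,US=0,PS=0
  ⇒ fault: PAGE_NOT_PRESENT  — 2 lookups
#2 VA=0x3208610 (r,kernel):
  L0 @0x1E[25] → 0x2A007  P=1,RW=1,US=1,PS=0
  L1 @0x2A[8] → 0x2D007  P=1,RW=1,US=1,PS=0
  → PA=0x2D610  (2 entries read)
#3 VA=0x3C096E9 (r,kernel):
  L0 @0x1E[30] → 0x30007  P=1,RW=1,US=1,PS=0
  L1 @0x30[9] → 0x32007  P=1,RW=1,US=1,PS=0
  → PA=0x326E9  (2 entries read)
#4 VA=0x1C17C81 (r,user):
  L0 @0x1E[14] → 0x33007  P=1,RW=1,US=1,PS=0
  L1 @0x33[23] → 0x36003  P=1,RW=1,US=0,PS=0
  ⇒ fault: PROTECTION_VIOLATION  — 2 lookups

Access #2 PA: 0x2D610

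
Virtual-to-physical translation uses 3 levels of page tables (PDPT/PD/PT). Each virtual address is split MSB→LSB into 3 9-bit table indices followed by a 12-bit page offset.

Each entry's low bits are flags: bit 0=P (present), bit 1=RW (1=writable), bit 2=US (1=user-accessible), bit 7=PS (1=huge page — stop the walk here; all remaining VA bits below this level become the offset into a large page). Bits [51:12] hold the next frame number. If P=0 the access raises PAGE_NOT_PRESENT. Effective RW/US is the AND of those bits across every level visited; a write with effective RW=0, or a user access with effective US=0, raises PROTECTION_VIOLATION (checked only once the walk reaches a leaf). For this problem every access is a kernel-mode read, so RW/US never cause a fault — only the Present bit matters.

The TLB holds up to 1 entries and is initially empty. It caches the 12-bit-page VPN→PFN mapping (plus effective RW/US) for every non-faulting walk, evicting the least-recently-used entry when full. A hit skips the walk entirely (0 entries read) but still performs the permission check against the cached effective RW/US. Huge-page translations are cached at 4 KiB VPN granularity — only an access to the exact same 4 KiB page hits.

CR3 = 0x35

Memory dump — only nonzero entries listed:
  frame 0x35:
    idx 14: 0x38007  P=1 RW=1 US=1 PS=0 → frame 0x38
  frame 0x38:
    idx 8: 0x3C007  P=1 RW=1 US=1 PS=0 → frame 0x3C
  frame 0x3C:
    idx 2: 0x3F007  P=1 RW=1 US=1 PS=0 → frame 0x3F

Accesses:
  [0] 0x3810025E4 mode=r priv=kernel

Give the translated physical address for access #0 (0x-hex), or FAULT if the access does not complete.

Per-access translation:
#0 VA=0x3810025E4 (r,kernel):
  lvl0: tbl 0x35, slot 14 ⇒ 0x38007 (P1/RW1/US1/PS0)
  lvl1: tbl 0x38, slot 8 ⇒ 0x3C007 (P1/RW1/US1/PS0)
  lvl2: tbl 0x3C, slot 2 ⇒ 0x3F007 (P1/RW1/US1/PS0)
  → PA=0x3F5E4  (3 entries read)

Access #0 PA: 0x3F5E4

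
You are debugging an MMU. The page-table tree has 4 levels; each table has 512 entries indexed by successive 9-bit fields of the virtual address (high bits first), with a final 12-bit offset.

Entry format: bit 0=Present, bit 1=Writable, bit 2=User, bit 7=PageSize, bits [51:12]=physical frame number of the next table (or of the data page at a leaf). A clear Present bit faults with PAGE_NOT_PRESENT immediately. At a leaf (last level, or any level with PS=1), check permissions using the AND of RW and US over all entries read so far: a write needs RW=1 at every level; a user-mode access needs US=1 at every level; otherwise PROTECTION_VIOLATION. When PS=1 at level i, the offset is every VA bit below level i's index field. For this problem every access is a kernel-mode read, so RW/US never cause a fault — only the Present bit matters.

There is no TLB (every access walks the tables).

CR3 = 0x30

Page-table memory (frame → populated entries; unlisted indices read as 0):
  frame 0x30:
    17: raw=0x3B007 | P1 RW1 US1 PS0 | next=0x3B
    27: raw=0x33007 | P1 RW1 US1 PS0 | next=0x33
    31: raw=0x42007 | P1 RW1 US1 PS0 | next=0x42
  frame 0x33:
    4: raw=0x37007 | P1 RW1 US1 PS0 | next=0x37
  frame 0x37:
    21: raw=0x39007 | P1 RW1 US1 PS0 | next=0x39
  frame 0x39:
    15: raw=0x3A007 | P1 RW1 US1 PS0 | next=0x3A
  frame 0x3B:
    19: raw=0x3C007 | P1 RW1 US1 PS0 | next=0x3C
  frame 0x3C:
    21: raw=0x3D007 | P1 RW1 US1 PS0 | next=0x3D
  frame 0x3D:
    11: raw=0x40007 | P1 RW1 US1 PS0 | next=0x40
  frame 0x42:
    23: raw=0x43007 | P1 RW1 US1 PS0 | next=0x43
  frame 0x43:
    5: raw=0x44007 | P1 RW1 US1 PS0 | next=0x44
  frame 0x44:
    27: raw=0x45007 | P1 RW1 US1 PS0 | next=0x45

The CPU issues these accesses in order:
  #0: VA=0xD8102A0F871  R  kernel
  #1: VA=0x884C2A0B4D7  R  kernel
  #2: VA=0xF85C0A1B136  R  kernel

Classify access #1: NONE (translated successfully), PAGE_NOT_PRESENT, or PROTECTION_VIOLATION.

Per-access translation:
#0 VA=0xD8102A0F871 (r,kernel):
  L0 @0x30[27] → 0x33007  P=1,RW=1,US=1,PS=0
  L1 @0x33[4] → 0x37007  P=1,RW=1,US=1,PS=0
  L2 @0x37[21] → 0x39007  P=1,RW=1,US=1,PS=0
  L3 @0x39[15] → 0x3A007  P=1,RW=1,US=1,PS=0
  → PA=0x3A871  (4 entries read)
#1 VA=0x884C2A0B4D7 (r,kernel):
  L0 @0x30[17] → 0x3B007  P=1,RW=1,US=1,PS=0
  L1 @0x3B[19] → 0x3C007  P=1,RW=1,US=1,PS=0
  L2 @0x3C[21] → 0x3D007  P=1,RW=1,US=1,PS=0
  L3 @0x3D[11] → 0x40007  P=1,RW=1,US=1,PS=0
  → PA=0x404D7  (4 entries read)
#2 VA=0xF85C0A1B136 (r,kernel):
  L0 @0x30[31] → 0x42007  P=1,RW=1,US=1,PS=0
  L1 @0x42[23] → 0x43007  P=1,RW=1,US=1,PS=0
  L2 @0x43[5] → 0x44007  P=1,RW=1,US=1,PS=0
  L3 @0x44[27] → 0x45007  P=1,RW=1,US=1,PS=0
  → PA=0x45136  (4 entries read)

Access #1 fault: NONE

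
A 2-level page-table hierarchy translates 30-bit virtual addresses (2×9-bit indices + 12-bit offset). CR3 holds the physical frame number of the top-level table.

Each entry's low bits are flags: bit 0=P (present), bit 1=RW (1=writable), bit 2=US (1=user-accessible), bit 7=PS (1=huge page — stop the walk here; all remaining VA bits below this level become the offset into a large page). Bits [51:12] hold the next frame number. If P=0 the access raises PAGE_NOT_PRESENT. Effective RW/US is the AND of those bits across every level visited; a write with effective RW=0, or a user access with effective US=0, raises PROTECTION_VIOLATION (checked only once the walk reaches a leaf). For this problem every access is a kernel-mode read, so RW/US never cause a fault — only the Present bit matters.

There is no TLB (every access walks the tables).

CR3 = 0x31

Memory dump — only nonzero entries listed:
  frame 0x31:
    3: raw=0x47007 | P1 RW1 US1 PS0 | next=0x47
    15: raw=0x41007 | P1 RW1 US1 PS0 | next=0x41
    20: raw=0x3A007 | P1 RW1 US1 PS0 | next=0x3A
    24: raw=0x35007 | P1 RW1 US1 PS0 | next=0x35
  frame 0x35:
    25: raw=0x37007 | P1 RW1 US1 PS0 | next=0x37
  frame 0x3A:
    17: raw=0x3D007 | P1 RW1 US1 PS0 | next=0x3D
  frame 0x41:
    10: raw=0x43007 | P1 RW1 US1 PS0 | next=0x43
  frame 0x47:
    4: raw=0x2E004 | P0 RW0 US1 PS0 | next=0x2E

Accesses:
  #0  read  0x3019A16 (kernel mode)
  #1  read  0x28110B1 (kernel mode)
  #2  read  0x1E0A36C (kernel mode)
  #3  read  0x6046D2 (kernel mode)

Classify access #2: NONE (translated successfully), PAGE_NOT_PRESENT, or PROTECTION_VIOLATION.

Walk each access:
#0 VA=0x3019A16 (r,kernel):
  [0] read 0x31 idx=24: raw=0x35007 flags P=1 W=1 U=1 S=0
  [1] read 0x35 idx=25: raw=0x37007 flags P=1 W=1 U=1 S=0
  → PA=0x37A16  (2 entries read)
#1 VA=0x28110B1 (r,kernel):
  [0] read 0x31 idx=20: raw=0x3A007 flags P=1 W=1 U=1 S=0
  [1] read 0x3A idx=17: raw=0x3D007 flags P=1 W=1 U=1 S=0
  → PA=0x3D0B1  (2 entries read)
#2 VA=0x1E0A36C (r,kernel):
  [0] read 0x31 idx=15: raw=0x41007 flags P=1 W=1 U=1 S=0
  [1] read 0x41 idx=10: raw=0x43007 flags P=1 W=1 U=1 S=0
  → PA=0x4336C  (2 entries read)
#3 VA=0x6046D2 (r,kernel):
  [0] read 0x31 idx=3: raw=0x47007 flags P=1 W=1 U=1 S=0
  [1] read 0x47 idx=4: raw=0x2E004 flags P=0 W=0 U=1 S=0
  → PAGE_NOT_PRESENT  (2 entries read)

Access #2 fault: NONE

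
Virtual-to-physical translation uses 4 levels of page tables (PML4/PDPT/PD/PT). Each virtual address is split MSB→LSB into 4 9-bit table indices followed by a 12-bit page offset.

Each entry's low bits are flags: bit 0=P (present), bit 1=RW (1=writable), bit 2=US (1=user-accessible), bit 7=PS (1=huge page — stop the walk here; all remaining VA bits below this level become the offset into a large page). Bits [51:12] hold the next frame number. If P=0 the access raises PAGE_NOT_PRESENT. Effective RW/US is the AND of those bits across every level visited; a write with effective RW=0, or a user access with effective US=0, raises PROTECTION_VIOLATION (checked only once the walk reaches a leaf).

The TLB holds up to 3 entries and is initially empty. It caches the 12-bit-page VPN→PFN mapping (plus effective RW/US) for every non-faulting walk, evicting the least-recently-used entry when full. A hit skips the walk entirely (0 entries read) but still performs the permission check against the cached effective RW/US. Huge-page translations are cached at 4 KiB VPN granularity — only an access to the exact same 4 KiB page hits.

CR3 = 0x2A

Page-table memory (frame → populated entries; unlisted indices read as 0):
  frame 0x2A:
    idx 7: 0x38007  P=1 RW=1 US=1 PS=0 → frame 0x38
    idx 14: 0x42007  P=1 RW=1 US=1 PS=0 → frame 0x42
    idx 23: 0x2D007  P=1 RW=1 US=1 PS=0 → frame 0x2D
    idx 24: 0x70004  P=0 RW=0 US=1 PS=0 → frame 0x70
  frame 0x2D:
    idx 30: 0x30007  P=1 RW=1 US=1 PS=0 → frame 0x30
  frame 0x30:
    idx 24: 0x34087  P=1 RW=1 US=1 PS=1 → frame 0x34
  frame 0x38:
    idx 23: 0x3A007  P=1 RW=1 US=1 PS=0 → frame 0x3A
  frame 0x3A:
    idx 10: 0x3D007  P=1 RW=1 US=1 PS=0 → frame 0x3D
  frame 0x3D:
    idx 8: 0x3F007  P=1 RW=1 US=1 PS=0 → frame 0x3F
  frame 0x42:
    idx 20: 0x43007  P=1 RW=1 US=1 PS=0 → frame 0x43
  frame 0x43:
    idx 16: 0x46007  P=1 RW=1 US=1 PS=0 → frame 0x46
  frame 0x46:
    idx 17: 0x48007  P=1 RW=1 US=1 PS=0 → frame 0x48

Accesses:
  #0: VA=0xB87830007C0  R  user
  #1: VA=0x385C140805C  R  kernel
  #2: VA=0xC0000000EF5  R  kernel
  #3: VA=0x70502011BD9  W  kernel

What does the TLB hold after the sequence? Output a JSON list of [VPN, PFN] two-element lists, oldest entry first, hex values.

Walk each access:
#0 VA=0xB87830007C0 (r,user):
  [0] read 0x2A idx=23: raw=0x2D007 flags P=1 W=1 U=1 S=0
  [1] read 0x2D idx=30: raw=0x30007 flags P=1 W=1 U=1 S=0
  [2] read 0x30 idx=24: raw=0x34087 flags P=1 W=1 U=1 S=1
  → PA=0x347C0 (huge @L2)  (3 entries read)
#1 VA=0x385C140805C (r,kernel):
  [0] read 0x2A idx=7: raw=0x38007 flags P=1 W=1 U=1 S=0
  [1] read 0x38 idx=23: raw=0x3A007 flags P=1 W=1 U=1 S=0
  [2] read 0x3A idx=10: raw=0x3D007 flags P=1 W=1 U=1 S=0
  [3] read 0x3D idx=8: raw=0x3F007 flags P=1 W=1 U=1 S=0
  → PA=0x3F05C  (4 entries read)
#2 VA=0xC0000000EF5 (r,kernel):
  [0] read 0x2A idx=24: raw=0x70004 flags P=0 W=0 U=1 S=0
  ⇒ fault: PAGE_NOT_PRESENT  — 1 lookups
#3 VA=0x70502011BD9 (w,kernel):
  [0] read 0x2A idx=14: raw=0x42007 flags P=1 W=1 U=1 S=0
  [1] read 0x42 idx=20: raw=0x43007 flags P=1 W=1 U=1 S=0
  [2] read 0x43 idx=16: raw=0x46007 flags P=1 W=1 U=1 S=0
  [3] read 0x46 idx=17: raw=0x48007 flags P=1 W=1 U=1 S=0
  → PA=0x48BD9  (4 entries read)

TLB: [["0xB8783000", "0x34"], ["0x385C1408", "0x3F"], ["0x70502011", "0x48"]]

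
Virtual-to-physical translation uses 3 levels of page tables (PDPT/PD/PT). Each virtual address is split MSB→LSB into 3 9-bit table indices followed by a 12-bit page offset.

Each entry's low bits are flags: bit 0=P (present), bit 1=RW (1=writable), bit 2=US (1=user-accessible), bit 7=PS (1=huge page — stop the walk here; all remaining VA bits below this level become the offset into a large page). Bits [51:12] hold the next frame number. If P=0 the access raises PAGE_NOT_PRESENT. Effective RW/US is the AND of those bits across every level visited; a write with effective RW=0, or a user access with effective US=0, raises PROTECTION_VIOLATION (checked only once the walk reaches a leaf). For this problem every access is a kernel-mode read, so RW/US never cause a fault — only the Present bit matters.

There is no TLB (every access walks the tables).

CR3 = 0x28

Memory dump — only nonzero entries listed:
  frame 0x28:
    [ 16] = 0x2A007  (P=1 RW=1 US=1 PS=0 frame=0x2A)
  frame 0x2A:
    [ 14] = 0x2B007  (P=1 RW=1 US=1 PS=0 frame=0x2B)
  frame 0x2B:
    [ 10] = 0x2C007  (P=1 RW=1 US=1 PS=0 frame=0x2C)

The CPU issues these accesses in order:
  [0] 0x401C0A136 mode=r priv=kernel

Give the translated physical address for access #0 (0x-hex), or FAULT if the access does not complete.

Per-access translation:
#0 VA=0x401C0A136 (r,kernel):
  [0] read 0x28 idx=16: raw=0x2A007 flags P=1 W=1 U=1 S=0
  [1] read 0x2A idx=14: raw=0x2B007 flags P=1 W=1 U=1 S=0
  [2] read 0x2B idx=10: raw=0x2C007 flags P=1 W=1 U=1 S=0
  ⇒ phys 0x2C136  [3 reads]

Access #0 PA: 0x2C136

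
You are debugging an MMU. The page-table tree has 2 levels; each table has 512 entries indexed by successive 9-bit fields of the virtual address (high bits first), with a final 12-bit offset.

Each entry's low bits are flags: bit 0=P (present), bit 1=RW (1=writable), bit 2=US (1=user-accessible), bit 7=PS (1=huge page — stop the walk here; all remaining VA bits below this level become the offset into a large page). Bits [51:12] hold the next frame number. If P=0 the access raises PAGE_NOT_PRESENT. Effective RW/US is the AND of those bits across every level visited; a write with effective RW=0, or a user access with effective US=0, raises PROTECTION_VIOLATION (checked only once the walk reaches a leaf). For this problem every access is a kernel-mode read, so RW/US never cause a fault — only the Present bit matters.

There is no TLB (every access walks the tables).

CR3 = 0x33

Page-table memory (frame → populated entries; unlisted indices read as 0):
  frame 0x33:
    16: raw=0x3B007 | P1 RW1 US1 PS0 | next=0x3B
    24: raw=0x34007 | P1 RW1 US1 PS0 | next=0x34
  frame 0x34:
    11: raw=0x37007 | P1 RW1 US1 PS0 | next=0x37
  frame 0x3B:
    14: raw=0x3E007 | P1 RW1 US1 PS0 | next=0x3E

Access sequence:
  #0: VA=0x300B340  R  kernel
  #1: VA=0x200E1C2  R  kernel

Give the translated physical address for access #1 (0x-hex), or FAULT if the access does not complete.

Per-access translation:
#0 VA=0x300B340 (r,kernel):
  L0: frame=0x33 idx=24 entry=0x34007 [P=1 RW=1 US=1 PS=0]
  L1: frame=0x34 idx=11 entry=0x37007 [P=1 RW=1 US=1 PS=0]
  ⇒ phys 0x37340  [2 reads]
#1 VA=0x200E1C2 (r,kernel):
  L0: frame=0x33 idx=16 entry=0x3B007 [P=1 RW=1 US=1 PS=0]
  L1: frame=0x3B idx=14 entry=0x3E007 [P=1 RW=1 US=1 PS=0]
  ⇒ phys 0x3E1C2  [2 reads]

Access #1 PA: 0x3E1C2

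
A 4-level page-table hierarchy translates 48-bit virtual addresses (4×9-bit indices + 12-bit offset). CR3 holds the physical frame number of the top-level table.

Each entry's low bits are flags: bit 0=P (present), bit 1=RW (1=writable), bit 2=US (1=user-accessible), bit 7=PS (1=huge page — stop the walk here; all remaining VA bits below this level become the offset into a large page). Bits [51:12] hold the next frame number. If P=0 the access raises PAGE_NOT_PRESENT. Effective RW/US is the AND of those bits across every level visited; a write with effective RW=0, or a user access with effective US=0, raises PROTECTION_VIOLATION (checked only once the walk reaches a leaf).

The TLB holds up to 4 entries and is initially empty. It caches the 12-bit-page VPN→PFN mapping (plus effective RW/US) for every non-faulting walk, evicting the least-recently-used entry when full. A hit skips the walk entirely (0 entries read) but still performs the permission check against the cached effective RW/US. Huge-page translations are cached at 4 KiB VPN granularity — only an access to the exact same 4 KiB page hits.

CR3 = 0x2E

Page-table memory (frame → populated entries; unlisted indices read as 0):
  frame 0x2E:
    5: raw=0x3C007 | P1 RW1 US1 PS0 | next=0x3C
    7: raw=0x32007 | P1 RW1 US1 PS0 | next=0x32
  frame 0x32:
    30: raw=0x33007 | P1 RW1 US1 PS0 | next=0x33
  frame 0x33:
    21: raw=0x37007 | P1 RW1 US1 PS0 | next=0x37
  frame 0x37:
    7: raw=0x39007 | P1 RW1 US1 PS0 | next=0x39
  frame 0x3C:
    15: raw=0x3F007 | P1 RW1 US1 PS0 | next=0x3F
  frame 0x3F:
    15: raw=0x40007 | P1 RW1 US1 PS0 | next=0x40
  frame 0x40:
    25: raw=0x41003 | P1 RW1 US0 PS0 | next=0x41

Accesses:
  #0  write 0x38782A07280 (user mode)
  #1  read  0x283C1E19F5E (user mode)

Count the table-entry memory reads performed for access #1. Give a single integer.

Walk each access:
#0 VA=0x38782A07280 (w,user):
  [0] read 0x2E idx=7: raw=0x32007 flags P=1 W=1 U=1 S=0
  [1] read 0x32 idx=30: raw=0x33007 flags P=1 W=1 U=1 S=0
  [2] read 0x33 idx=21: raw=0x37007 flags P=1 W=1 U=1 S=0
  [3] read 0x37 idx=7: raw=0x39007 flags P=1 W=1 U=1 S=0
  ⇒ phys 0x39280  [4 reads]
#1 VA=0x283C1E19F5E (r,user):
  [0] read 0x2E idx=5: raw=0x3C007 flags P=1 W=1 U=1 S=0
  [1] read 0x3C idx=15: raw=0x3F007 flags P=1 W=1 U=1 S=0
  [2] read 0x3F idx=15: raw=0x40007 flags P=1 W=1 U=1 S=0
  [3] read 0x40 idx=25: raw=0x41003 flags P=1 W=1 U=0 S=0
  ✗ PROTECTION_VIOLATION  [4 reads]

Entries read for #1: 4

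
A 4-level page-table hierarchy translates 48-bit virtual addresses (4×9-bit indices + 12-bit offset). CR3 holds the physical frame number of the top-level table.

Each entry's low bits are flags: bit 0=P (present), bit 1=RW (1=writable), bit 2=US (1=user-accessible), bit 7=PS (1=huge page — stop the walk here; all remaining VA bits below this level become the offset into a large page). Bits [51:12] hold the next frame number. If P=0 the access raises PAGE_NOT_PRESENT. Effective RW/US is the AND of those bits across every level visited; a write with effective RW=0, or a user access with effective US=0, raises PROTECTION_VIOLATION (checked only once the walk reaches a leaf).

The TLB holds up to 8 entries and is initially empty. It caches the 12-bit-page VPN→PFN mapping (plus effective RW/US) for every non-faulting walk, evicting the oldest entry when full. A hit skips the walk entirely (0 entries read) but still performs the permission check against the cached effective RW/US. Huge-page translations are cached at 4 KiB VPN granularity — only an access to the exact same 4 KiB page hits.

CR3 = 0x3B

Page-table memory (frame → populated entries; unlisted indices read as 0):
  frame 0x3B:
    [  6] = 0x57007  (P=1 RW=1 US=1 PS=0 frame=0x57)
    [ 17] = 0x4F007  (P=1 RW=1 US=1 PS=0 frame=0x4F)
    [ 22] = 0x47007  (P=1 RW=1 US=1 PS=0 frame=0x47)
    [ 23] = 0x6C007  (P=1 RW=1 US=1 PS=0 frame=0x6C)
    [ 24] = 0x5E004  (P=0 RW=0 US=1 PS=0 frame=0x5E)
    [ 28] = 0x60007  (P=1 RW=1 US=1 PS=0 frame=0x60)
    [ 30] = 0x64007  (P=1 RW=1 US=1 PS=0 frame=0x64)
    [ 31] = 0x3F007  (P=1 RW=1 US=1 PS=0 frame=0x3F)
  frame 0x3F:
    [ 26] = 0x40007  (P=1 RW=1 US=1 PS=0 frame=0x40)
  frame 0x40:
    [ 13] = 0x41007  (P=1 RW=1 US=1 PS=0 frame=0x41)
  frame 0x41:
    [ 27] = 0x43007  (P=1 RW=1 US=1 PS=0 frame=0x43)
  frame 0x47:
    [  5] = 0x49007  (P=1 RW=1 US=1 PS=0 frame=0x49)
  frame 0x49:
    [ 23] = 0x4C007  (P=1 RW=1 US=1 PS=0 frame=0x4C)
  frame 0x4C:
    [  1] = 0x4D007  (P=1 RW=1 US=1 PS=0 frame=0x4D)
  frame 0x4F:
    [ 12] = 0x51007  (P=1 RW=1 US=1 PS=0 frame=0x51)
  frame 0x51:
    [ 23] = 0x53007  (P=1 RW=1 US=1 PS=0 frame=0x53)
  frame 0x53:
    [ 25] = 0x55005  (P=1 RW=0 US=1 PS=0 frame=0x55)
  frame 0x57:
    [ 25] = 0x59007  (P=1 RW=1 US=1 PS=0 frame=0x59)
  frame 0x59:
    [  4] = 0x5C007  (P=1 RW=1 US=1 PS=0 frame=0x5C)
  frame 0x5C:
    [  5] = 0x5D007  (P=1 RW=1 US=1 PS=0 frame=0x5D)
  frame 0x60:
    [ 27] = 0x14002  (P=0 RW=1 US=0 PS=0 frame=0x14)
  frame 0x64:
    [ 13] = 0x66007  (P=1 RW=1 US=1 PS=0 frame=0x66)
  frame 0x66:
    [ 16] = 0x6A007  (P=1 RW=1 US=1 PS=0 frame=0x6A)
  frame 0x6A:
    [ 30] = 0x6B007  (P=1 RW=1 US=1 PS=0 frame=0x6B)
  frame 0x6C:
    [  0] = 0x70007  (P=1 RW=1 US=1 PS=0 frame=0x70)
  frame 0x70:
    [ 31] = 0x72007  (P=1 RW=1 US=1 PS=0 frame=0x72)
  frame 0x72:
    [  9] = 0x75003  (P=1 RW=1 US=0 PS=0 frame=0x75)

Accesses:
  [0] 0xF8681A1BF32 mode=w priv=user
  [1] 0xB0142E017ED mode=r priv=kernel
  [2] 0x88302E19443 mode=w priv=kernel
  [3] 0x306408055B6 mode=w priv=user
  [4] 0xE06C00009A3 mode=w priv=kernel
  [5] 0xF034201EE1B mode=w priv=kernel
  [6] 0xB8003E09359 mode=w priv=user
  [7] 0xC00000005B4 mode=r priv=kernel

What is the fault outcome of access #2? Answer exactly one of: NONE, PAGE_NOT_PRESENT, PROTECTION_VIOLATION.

Walk each access:
#0 VA=0xF8681A1BF32 (w,user):
  lvl0: tbl 0x3B, slot 31 ⇒ 0x3F007 (P1/RW1/US1/PS0)
  lvl1: tbl 0x3F, slot 26 ⇒ 0x40007 (P1/RW1/US1/PS0)
  lvl2: tbl 0x40, slot 13 ⇒ 0x41007 (P1/RW1/US1/PS0)
  lvl3: tbl 0x41, slot 27 ⇒ 0x43007 (P1/RW1/US1/PS0)
  ✓ 0x43F32  — 4 lookups
#1 VA=0xB0142E017ED (r,kernel):
  lvl0: tbl 0x3B, slot 22 ⇒ 0x47007 (P1/RW1/US1/PS0)
  lvl1: tbl 0x47, slot 5 ⇒ 0x49007 (P1/RW1/US1/PS0)
  lvl2: tbl 0x49, slot 23 ⇒ 0x4C007 (P1/RW1/US1/PS0)
  lvl3: tbl 0x4C, slot 1 ⇒ 0x4D007 (P1/RW1/US1/PS0)
  ✓ 0x4D7ED  — 4 lookups
#2 VA=0x88302E19443 (w,kernel):
  lvl0: tbl 0x3B, slot 17 ⇒ 0x4F007 (P1/RW1/US1/PS0)
  lvl1: tbl 0x4F, slot 12 ⇒ 0x51007 (P1/RW1/US1/PS0)
  lvl2: tbl 0x51, slot 23 ⇒ 0x53007 (P1/RW1/US1/PS0)
  lvl3: tbl 0x53, slot 25 ⇒ 0x55005 (P1/RW0/US1/PS0)
  ✗ PROTECTION_VIOLATION  [4 reads]
#3 VA=0x306408055B6 (w,user):
  lvl0: tbl 0x3B, slot 6 ⇒ 0x57007 (P1/RW1/US1/PS0)
  lvl1: tbl 0x57, slot 25 ⇒ 0x59007 (P1/RW1/US1/PS0)
  lvl2: tbl 0x59, slot 4 ⇒ 0x5C007 (P1/RW1/US1/PS0)
  lvl3: tbl 0x5C, slot 5 ⇒ 0x5D007 (P1/RW1/US1/PS0)
  ✓ 0x5D5B6  — 4 lookups
#4 VA=0xE06C00009A3 (w,kernel):
  lvl0: tbl 0x3B, slot 28 ⇒ 0x60007 (P1/RW1/US1/PS0)
  lvl1: tbl 0x60, slot 27 ⇒ 0x14002 (P0/RW1/US0/PS0)
  ✗ PAGE_NOT_PRESENT  [2 reads]
#5 VA=0xF034201EE1B (w,kernel):
  lvl0: tbl 0x3B, slot 30 ⇒ 0x64007 (P1/RW1/US1/PS0)
  lvl1: tbl 0x64, slot 13 ⇒ 0x66007 (P1/RW1/US1/PS0)
  lvl2: tbl 0x66, slot 16 ⇒ 0x6A007 (P1/RW1/US1/PS0)
  lvl3: tbl 0x6A, slot 30 ⇒ 0x6B007 (P1/RW1/US1/PS0)
  ✓ 0x6BE1B  — 4 lookups
#6 VA=0xB8003E09359 (w,user):
  lvl0: tbl 0x3B, slot 23 ⇒ 0x6C007 (P1/RW1/US1/PS0)
  lvl1: tbl 0x6C, slot 0 ⇒ 0x70007 (P1/RW1/US1/PS0)
  lvl2: tbl 0x70, slot 31 ⇒ 0x72007 (P1/RW1/US1/PS0)
  lvl3: tbl 0x72, slot 9 ⇒ 0x75003 (P1/RW1/US0/PS0)
  ✗ PROTECTION_VIOLATION  [4 reads]
#7 VA=0xC00000005B4 (r,kernel):
  lvl0: tbl 0x3B, slot 24 ⇒ 0x5E004 (P0/RW0/US1/PS0)
  ✗ PAGE_NOT_PRESENT  [1 reads]

Access #2 fault: PROTECTION_VIOLATION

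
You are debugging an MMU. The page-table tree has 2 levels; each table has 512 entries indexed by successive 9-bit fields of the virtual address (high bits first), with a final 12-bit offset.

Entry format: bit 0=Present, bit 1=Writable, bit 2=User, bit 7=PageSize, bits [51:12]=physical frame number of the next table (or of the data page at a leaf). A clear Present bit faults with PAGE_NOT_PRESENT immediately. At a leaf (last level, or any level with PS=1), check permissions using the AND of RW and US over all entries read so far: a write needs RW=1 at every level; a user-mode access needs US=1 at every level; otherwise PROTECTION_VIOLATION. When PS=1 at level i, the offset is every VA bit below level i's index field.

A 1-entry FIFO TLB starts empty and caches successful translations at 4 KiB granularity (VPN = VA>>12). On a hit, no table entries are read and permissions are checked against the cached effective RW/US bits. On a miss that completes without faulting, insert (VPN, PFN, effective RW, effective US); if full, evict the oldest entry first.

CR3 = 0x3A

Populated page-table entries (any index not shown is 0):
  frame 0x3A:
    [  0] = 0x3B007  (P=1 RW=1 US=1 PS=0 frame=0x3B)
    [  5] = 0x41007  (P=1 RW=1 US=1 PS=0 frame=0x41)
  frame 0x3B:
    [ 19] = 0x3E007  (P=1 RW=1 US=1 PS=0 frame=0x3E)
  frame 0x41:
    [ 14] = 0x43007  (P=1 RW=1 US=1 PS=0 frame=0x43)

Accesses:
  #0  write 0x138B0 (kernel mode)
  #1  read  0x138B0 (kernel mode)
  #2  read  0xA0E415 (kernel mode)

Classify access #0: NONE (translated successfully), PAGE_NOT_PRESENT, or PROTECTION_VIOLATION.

Walk each access:
#0 VA=0x138B0 (w,kernel):
  L0: frame=0x3A idx=0 entry=0x3B007 [P=1 RW=1 US=1 PS=0]
  L1: frame=0x3B idx=19 entry=0x3E007 [P=1 RW=1 US=1 PS=0]
  ✓ 0x3E8B0  — 2 lookups
#1 VA=0x138B0 (r,kernel):
  TLB hit vpn=0x13 → PA=0x3E8B0
#2 VA=0xA0E415 (r,kernel):
  L0: frame=0x3A idx=5 entry=0x41007 [P=1 RW=1 US=1 PS=0]
  L1: frame=0x41 idx=14 entry=0x43007 [P=1 RW=1 US=1 PS=0]
  ✓ 0x43415  — 2 lookups

Access #0 fault: NONE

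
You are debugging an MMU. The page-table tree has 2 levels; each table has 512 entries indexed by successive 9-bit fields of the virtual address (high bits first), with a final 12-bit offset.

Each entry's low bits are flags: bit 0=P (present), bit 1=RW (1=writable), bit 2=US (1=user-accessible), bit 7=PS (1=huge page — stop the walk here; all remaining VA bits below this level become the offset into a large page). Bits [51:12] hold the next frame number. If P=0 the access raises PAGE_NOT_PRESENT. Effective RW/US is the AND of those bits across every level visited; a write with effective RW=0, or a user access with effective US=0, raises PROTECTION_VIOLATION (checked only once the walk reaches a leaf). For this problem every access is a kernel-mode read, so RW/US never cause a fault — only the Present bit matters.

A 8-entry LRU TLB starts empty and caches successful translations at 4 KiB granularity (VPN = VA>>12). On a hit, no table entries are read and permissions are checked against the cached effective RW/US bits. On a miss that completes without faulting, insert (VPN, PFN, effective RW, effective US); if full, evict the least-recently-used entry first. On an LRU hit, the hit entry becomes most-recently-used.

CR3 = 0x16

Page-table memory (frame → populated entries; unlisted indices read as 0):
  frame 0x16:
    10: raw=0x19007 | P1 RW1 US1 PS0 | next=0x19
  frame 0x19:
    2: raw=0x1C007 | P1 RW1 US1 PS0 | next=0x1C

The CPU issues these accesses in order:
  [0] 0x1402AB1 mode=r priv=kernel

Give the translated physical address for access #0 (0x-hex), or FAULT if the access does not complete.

Trace:
#0 VA=0x1402AB1 (r,kernel):
  lvl0: tbl 0x16, slot 10 ⇒ 0x19007 (P1/RW1/US1/PS0)
  lvl1: tbl 0x19, slot 2 ⇒ 0x1C007 (P1/RW1/US1/PS0)
  → PA=0x1CAB1  (2 entries read)

Access #0 PA: 0x1CAB1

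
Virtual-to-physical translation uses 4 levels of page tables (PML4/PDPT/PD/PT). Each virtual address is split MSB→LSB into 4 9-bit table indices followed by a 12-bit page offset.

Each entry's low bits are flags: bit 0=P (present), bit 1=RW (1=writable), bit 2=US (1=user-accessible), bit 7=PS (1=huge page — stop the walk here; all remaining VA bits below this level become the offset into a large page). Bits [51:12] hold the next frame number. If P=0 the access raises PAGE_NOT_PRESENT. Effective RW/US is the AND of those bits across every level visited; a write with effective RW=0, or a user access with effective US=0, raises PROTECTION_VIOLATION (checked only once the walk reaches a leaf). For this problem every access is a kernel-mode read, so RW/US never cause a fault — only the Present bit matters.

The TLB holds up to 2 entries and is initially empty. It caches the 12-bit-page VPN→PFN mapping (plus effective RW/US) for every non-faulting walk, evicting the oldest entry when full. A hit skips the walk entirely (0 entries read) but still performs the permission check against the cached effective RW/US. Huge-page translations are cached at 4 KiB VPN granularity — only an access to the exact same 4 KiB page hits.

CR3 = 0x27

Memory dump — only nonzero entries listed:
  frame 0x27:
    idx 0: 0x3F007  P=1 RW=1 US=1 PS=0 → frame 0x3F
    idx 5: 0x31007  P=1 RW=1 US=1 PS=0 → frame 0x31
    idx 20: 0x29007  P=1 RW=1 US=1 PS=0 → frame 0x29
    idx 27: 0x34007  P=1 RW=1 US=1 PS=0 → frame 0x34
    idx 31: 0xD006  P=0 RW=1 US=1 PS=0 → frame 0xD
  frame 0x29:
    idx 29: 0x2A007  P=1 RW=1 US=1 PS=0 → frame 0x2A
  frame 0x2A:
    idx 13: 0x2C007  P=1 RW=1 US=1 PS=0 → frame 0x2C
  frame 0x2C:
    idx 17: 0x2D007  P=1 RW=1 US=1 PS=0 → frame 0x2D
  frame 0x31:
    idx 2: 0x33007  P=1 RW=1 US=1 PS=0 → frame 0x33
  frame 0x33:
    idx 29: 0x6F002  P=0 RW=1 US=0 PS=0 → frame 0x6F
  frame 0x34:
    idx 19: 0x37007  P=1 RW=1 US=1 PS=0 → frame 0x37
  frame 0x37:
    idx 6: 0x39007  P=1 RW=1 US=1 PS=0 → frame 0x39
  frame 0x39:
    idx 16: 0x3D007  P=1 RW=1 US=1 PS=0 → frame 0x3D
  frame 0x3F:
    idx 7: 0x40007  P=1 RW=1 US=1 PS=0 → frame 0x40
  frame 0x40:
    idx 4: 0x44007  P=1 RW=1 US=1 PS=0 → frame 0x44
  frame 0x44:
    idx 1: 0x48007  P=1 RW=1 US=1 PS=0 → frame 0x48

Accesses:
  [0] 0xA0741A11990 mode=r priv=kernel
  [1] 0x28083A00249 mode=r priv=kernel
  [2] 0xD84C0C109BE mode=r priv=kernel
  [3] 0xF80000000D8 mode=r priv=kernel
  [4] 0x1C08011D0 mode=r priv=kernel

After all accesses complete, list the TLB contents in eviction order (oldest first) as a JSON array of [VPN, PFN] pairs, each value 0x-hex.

Trace:
#0 VA=0xA0741A11990 (r,kernel):
  lvl0: tbl 0x27, slot 20 ⇒ 0x29007 (P1/RW1/US1/PS0)
  lvl1: tbl 0x29, slot 29 ⇒ 0x2A007 (P1/RW1/US1/PS0)
  lvl2: tbl 0x2A, slot 13 ⇒ 0x2C007 (P1/RW1/US1/PS0)
  lvl3: tbl 0x2C, slot 17 ⇒ 0x2D007 (P1/RW1/US1/PS0)
  → PA=0x2D990  (4 entries read)
#1 VA=0x28083A00249 (r,kernel):
  lvl0: tbl 0x27, slot 5 ⇒ 0x31007 (P1/RW1/US1/PS0)
  lvl1: tbl 0x31, slot 2 ⇒ 0x33007 (P1/RW1/US1/PS0)
  lvl2: tbl 0x33, slot 29 ⇒ 0x6F002 (P0/RW1/US0/PS0)
  ⇒ fault: PAGE_NOT_PRESENT  — 3 lookups
#2 VA=0xD84C0C109BE (r,kernel):
  lvl0: tbl 0x27, slot 27 ⇒ 0x34007 (P1/RW1/US1/PS0)
  lvl1: tbl 0x34, slot 19 ⇒ 0x37007 (P1/RW1/US1/PS0)
  lvl2: tbl 0x37, slot 6 ⇒ 0x39007 (P1/RW1/US1/PS0)
  lvl3: tbl 0x39, slot 16 ⇒ 0x3D007 (P1/RW1/US1/PS0)
  → PA=0x3D9BE  (4 entries read)
#3 VA=0xF80000000D8 (r,kernel):
  lvl0: tbl 0x27, slot 31 ⇒ 0xD006 (P0/RW1/US1/PS0)
  ⇒ fault: PAGE_NOT_PRESENT  — 1 lookups
#4 VA=0x1C08011D0 (r,kernel):
  lvl0: tbl 0x27, slot 0 ⇒ 0x3F007 (P1/RW1/US1/PS0)
  lvl1: tbl 0x3F, slot 7 ⇒ 0x40007 (P1/RW1/US1/PS0)
  lvl2: tbl 0x40, slot 4 ⇒ 0x44007 (P1/RW1/US1/PS0)
  lvl3: tbl 0x44, slot 1 ⇒ 0x48007 (P1/RW1/US1/PS0)
  → PA=0x481D0  (4 entries read)

TLB: [["0xD84C0C10", "0x3D"], ["0x1C0801", "0x48"]]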